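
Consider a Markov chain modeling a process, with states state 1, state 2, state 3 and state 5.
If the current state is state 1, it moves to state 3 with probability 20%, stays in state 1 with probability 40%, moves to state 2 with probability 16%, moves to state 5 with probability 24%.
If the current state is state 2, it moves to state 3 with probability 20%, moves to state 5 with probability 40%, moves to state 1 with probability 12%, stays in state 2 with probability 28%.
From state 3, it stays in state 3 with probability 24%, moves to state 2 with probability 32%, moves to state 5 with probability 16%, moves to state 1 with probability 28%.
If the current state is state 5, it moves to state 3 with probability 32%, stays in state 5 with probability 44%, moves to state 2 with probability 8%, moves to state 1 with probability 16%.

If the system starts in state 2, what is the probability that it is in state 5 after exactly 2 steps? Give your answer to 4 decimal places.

Propagate the distribution vector 2 steps from state 2.
After 0 steps: (0.0000, 1.0000, 0.0000, 0.0000)
After 1 step: (0.1200, 0.2800, 0.2000, 0.4000)
After 2 steps: (0.2016, 0.1936, 0.2560, 0.3488)
P(in state 5 after 2 steps) = 0.3488

0.3488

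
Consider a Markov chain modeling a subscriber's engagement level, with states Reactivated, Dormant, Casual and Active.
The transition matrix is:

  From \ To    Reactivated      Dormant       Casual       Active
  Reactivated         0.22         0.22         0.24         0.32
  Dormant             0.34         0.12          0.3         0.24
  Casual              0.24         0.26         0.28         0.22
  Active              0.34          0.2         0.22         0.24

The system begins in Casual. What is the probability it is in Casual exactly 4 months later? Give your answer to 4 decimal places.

Propagate the distribution vector 4 months from Casual.
After 0 months: (0.0000, 0.0000, 1.0000, 0.0000)
After 1 month: (0.2400, 0.2600, 0.2800, 0.2200)
After 2 months: (0.2832, 0.2008, 0.2624, 0.2536)
After 3 months: (0.2798, 0.2053, 0.2575, 0.2574)
After 4 months: (0.2807, 0.2046, 0.2575, 0.2572)
P(in Casual after 4 months) = 0.2575

0.2575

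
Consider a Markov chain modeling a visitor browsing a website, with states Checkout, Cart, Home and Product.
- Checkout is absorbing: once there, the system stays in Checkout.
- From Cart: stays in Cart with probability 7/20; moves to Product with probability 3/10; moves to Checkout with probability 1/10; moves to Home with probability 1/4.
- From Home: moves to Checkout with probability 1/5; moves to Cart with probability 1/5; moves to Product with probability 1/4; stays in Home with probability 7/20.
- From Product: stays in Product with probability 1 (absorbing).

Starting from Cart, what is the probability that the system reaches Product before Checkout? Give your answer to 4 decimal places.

0.6913

Let h(s) be the probability of absorption at Product starting from transient state s. Then h(Product) = 1 and h(Checkout) = 0. By first-step analysis:
h(Cart) = 0.1·0 + 0.35·h(Cart) + 0.25·h(Home) + 0.3·1
h(Home) = 0.2·0 + 0.2·h(Cart) + 0.35·h(Home) + 0.25·1
Solving: h(Cart) = 0.6913, h(Home) = 0.5973.
Starting from Cart, the probability is 0.6913.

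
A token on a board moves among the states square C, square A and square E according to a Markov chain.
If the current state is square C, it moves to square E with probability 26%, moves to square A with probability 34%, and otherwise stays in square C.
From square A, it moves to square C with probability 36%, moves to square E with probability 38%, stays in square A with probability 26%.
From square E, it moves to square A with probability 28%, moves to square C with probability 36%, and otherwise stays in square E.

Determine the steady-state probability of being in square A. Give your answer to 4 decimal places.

Let the stationary distribution be π with π = πP and π_1 + π_2 + π_3 = 1.
π_1 = 0.4·π_1 + 0.36·π_2 + 0.36·π_3
π_2 = 0.34·π_1 + 0.26·π_2 + 0.28·π_3
Solving with the normalization constraint gives π = (0.3750, 0.2966, 0.3284).
So the stationary probability of square A is 0.2966.

0.2966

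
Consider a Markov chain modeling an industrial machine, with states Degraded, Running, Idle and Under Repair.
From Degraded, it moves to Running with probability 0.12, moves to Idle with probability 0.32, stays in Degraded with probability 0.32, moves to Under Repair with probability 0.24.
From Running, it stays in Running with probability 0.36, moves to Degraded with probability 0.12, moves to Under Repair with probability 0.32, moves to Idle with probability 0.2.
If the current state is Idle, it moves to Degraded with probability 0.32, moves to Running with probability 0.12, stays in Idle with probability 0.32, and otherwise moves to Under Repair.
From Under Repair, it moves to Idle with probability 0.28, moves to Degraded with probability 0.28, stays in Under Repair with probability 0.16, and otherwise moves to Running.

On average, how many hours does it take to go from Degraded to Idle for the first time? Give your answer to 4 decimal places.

Let t(s) be the expected number of hours to first reach Idle from state s, with t(Idle) = 0. Conditioning on the first hour:
t(Degraded) = 1 + 0.32·t(Degraded) + 0.12·t(Running) + 0.24·t(Under Repair)
t(Running) = 1 + 0.12·t(Degraded) + 0.36·t(Running) + 0.32·t(Under Repair)
t(Under Repair) = 1 + 0.28·t(Degraded) + 0.28·t(Running) + 0.16·t(Under Repair)
Solving: t(Degraded) = 3.5021, t(Running) = 4.0777, t(Under Repair) = 3.7171.
Expected hours from Degraded to Idle: 3.5021.

3.5021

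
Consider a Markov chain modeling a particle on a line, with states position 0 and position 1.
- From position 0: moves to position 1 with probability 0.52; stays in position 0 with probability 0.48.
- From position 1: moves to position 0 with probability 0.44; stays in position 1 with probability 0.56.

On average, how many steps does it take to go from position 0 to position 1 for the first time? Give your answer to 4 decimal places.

Let t(s) be the expected number of steps to first reach position 1 from state s, with t(position 1) = 0. Conditioning on the first step:
t(position 0) = 1 + 0.48·t(position 0)
Solving: t(position 0) = 1.9231.
Expected steps from position 0 to position 1: 1.9231.

1.9231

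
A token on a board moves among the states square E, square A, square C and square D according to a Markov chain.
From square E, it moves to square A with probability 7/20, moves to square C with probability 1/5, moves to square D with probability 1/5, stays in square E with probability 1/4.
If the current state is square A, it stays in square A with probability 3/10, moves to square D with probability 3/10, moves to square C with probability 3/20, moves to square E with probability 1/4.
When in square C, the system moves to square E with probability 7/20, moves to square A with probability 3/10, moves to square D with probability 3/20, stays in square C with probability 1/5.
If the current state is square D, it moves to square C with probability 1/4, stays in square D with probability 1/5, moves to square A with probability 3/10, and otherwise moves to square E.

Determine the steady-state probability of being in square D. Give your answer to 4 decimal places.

Let the stationary distribution be π with π = πP and π_1 + π_2 + π_3 + π_4 = 1.
π_1 = 0.25·π_1 + 0.25·π_2 + 0.35·π_3 + 0.25·π_4
π_2 = 0.35·π_1 + 0.3·π_2 + 0.3·π_3 + 0.3·π_4
π_3 = 0.2·π_1 + 0.15·π_2 + 0.2·π_3 + 0.25·π_4
Solving with the normalization constraint gives π = (0.2695, 0.3135, 0.1954, 0.2216).
So the stationary probability of square D is 0.2216.

0.2216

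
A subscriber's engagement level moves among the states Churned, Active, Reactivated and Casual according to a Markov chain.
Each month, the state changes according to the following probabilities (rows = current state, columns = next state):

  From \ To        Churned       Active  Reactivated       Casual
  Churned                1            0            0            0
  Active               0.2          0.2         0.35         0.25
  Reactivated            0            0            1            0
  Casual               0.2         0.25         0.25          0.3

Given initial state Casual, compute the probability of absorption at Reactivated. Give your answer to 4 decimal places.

0.5779

Let h(s) be the probability of absorption at Reactivated starting from transient state s. Then h(Reactivated) = 1 and h(Churned) = 0. By first-step analysis:
h(Active) = 0.2·0 + 0.2·h(Active) + 0.35·1 + 0.25·h(Casual)
h(Casual) = 0.2·0 + 0.25·h(Active) + 0.25·1 + 0.3·h(Casual)
Solving: h(Active) = 0.6181, h(Casual) = 0.5779.
Starting from Casual, the probability is 0.5779.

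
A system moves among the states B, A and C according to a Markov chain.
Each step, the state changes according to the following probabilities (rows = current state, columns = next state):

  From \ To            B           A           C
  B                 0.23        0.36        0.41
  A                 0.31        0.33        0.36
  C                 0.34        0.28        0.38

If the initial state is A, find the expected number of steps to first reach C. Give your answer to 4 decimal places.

2.6713

Let t(s) be the expected number of steps to first reach C from state s, with t(C) = 0. Conditioning on the first step:
t(B) = 1 + 0.23·t(B) + 0.36·t(A)
t(A) = 1 + 0.31·t(B) + 0.33·t(A)
Solving: t(B) = 2.5476, t(A) = 2.6713.
Expected steps from A to C: 2.6713.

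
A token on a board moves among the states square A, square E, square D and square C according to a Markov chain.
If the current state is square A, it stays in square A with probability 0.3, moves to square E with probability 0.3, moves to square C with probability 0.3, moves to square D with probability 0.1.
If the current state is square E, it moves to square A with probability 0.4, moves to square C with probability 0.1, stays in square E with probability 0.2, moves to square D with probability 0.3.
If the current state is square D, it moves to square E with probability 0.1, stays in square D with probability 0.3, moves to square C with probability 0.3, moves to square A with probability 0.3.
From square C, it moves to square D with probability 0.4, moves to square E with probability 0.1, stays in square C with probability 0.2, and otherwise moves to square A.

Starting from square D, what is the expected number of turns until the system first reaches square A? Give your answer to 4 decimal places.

Let t(s) be the expected number of turns to first reach square A from state s, with t(square A) = 0. Conditioning on the first turn:
t(square E) = 1 + 0.2·t(square E) + 0.3·t(square D) + 0.1·t(square C)
t(square D) = 1 + 0.1·t(square E) + 0.3·t(square D) + 0.3·t(square C)
t(square C) = 1 + 0.1·t(square E) + 0.4·t(square D) + 0.2·t(square C)
Solving: t(square E) = 2.8571, t(square D) = 3.2143, t(square C) = 3.2143.
Expected turns from square D to square A: 3.2143.

3.2143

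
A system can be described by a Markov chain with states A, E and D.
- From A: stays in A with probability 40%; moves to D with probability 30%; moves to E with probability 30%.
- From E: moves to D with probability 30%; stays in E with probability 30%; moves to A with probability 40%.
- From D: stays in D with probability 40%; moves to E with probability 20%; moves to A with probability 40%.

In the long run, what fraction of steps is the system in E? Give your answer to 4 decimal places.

0.2667

Let the stationary distribution be π with π = πP and π_1 + π_2 + π_3 = 1.
π_1 = 0.4·π_1 + 0.4·π_2 + 0.4·π_3
π_2 = 0.3·π_1 + 0.3·π_2 + 0.2·π_3
Solving with the normalization constraint gives π = (0.4000, 0.2667, 0.3333).
So the stationary probability of E is 0.2667.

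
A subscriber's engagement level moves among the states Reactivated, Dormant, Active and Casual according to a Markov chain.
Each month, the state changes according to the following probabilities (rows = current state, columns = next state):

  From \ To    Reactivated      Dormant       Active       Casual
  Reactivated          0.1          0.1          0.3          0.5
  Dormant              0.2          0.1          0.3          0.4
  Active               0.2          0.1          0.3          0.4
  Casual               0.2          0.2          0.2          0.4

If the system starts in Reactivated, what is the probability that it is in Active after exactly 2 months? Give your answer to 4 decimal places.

Propagate the distribution vector 2 months from Reactivated.
After 0 months: (1.0000, 0.0000, 0.0000, 0.0000)
After 1 month: (0.1000, 0.1000, 0.3000, 0.5000)
After 2 months: (0.1900, 0.1500, 0.2500, 0.4100)
P(in Active after 2 months) = 0.2500

0.2500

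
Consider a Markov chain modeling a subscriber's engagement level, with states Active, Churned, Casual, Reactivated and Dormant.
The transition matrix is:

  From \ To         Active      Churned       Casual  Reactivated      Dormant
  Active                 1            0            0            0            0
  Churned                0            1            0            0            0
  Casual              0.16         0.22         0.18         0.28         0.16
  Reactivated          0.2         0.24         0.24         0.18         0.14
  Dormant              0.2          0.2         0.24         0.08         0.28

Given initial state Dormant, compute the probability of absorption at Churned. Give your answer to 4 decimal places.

0.5239

Let h(s) be the probability of absorption at Churned starting from transient state s. Then h(Churned) = 1 and h(Active) = 0. By first-step analysis:
h(Casual) = 0.16·0 + 0.22·1 + 0.18·h(Casual) + 0.28·h(Reactivated) + 0.16·h(Dormant)
h(Reactivated) = 0.2·0 + 0.24·1 + 0.24·h(Casual) + 0.18·h(Reactivated) + 0.14·h(Dormant)
h(Dormant) = 0.2·0 + 0.2·1 + 0.24·h(Casual) + 0.08·h(Reactivated) + 0.28·h(Dormant)
Solving: h(Casual) = 0.5566, h(Reactivated) = 0.5450, h(Dormant) = 0.5239.
Starting from Dormant, the probability is 0.5239.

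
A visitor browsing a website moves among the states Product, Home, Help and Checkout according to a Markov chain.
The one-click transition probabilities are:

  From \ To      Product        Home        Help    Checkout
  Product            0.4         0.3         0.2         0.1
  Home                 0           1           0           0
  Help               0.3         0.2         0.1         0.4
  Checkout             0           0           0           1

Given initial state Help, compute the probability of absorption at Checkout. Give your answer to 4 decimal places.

Let h(s) be the probability of absorption at Checkout starting from transient state s. Then h(Checkout) = 1 and h(Home) = 0. By first-step analysis:
h(Product) = 0.4·h(Product) + 0.3·0 + 0.2·h(Help) + 0.1·1
h(Help) = 0.3·h(Product) + 0.2·0 + 0.1·h(Help) + 0.4·1
Solving: h(Product) = 0.3542, h(Help) = 0.5625.
Starting from Help, the probability is 0.5625.

0.5625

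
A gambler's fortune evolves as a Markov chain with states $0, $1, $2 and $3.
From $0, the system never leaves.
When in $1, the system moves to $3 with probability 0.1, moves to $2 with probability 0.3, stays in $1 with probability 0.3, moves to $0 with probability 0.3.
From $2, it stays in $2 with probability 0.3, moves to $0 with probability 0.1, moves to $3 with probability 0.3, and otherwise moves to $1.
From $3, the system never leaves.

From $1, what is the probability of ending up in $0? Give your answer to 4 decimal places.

Let h(s) be the probability of absorption at $0 starting from transient state s. Then h($0) = 1 and h($3) = 0. By first-step analysis:
h($1) = 0.3·1 + 0.3·h($1) + 0.3·h($2) + 0.1·0
h($2) = 0.1·1 + 0.3·h($1) + 0.3·h($2) + 0.3·0
Solving: h($1) = 0.6000, h($2) = 0.4000.
Starting from $1, the probability is 0.6000.

0.6000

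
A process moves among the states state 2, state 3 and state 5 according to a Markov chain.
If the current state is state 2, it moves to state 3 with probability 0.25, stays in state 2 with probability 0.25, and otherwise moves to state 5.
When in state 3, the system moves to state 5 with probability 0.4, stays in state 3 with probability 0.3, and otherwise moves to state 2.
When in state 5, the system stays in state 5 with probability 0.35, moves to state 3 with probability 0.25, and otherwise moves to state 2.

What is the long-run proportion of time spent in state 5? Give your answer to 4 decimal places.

0.4119

Let the stationary distribution be π with π = πP and π_1 + π_2 + π_3 = 1.
π_1 = 0.25·π_1 + 0.3·π_2 + 0.4·π_3
π_2 = 0.25·π_1 + 0.3·π_2 + 0.25·π_3
Solving with the normalization constraint gives π = (0.3249, 0.2632, 0.4119).
So the stationary probability of state 5 is 0.4119.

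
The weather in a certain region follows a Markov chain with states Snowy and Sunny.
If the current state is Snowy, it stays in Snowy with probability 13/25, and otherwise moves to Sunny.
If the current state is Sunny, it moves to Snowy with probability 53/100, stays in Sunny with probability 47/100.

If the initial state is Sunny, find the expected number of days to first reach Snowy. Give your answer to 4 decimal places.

1.8868

Let t(s) be the expected number of days to first reach Snowy from state s, with t(Snowy) = 0. Conditioning on the first day:
t(Sunny) = 1 + 0.47·t(Sunny)
Solving: t(Sunny) = 1.8868.
Expected days from Sunny to Snowy: 1.8868.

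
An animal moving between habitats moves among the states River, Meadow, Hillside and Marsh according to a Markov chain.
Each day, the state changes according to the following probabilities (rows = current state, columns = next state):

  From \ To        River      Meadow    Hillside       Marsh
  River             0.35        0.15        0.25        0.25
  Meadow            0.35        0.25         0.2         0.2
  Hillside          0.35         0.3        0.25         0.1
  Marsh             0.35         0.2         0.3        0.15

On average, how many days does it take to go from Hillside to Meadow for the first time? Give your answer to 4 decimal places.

Let t(s) be the expected number of days to first reach Meadow from state s, with t(Meadow) = 0. Conditioning on the first day:
t(River) = 1 + 0.35·t(River) + 0.25·t(Hillside) + 0.25·t(Marsh)
t(Hillside) = 1 + 0.35·t(River) + 0.25·t(Hillside) + 0.1·t(Marsh)
t(Marsh) = 1 + 0.35·t(River) + 0.3·t(Hillside) + 0.15·t(Marsh)
Solving: t(River) = 5.0370, t(Hillside) = 4.3206, t(Marsh) = 4.7754.
Expected days from Hillside to Meadow: 4.3206.

4.3206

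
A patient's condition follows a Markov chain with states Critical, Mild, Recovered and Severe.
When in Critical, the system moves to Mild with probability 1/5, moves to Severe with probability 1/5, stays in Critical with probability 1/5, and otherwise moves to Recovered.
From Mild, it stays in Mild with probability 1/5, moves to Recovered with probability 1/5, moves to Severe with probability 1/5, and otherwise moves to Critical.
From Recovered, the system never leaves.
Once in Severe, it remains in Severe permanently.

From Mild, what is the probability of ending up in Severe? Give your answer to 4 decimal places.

Let h(s) be the probability of absorption at Severe starting from transient state s. Then h(Severe) = 1 and h(Recovered) = 0. By first-step analysis:
h(Critical) = 0.2·h(Critical) + 0.2·h(Mild) + 0.4·0 + 0.2·1
h(Mild) = 0.4·h(Critical) + 0.2·h(Mild) + 0.2·0 + 0.2·1
Solving: h(Critical) = 0.3571, h(Mild) = 0.4286.
Starting from Mild, the probability is 0.4286.

0.4286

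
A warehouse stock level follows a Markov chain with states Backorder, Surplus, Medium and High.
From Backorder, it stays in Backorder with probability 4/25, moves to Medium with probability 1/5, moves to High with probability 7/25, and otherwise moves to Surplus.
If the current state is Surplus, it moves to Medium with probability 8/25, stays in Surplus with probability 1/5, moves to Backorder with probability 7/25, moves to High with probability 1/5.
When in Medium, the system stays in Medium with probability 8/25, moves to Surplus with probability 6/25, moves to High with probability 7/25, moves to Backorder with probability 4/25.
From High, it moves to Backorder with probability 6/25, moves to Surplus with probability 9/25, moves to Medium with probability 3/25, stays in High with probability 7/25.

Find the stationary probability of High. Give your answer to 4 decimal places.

0.2572

Let the stationary distribution be π with π = πP and π_1 + π_2 + π_3 + π_4 = 1.
π_1 = 0.16·π_1 + 0.28·π_2 + 0.16·π_3 + 0.24·π_4
π_2 = 0.36·π_1 + 0.2·π_2 + 0.24·π_3 + 0.36·π_4
π_3 = 0.2·π_1 + 0.32·π_2 + 0.32·π_3 + 0.12·π_4
Solving with the normalization constraint gives π = (0.2148, 0.2852, 0.2428, 0.2572).
So the stationary probability of High is 0.2572.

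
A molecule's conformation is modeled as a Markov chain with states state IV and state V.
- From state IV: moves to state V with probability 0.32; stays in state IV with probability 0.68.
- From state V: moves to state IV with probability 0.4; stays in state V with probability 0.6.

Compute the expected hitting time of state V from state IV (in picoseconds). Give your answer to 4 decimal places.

3.1250

Let t(s) be the expected number of picoseconds to first reach state V from state s, with t(state V) = 0. Conditioning on the first picosecond:
t(state IV) = 1 + 0.68·t(state IV)
Solving: t(state IV) = 3.1250.
Expected picoseconds from state IV to state V: 3.1250.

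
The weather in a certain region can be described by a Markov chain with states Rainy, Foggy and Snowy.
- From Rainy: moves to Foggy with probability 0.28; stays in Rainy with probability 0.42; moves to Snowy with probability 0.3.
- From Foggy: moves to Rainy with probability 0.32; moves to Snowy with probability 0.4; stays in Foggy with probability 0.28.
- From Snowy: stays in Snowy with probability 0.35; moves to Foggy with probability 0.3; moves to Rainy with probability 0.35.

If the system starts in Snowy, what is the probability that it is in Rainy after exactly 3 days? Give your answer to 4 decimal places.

0.3670

Propagate the distribution vector 3 days from Snowy.
After 0 days: (0.0000, 0.0000, 1.0000)
After 1 day: (0.3500, 0.3000, 0.3500)
After 2 days: (0.3655, 0.2870, 0.3475)
After 3 days: (0.3670, 0.2870, 0.3461)
P(in Rainy after 3 days) = 0.3670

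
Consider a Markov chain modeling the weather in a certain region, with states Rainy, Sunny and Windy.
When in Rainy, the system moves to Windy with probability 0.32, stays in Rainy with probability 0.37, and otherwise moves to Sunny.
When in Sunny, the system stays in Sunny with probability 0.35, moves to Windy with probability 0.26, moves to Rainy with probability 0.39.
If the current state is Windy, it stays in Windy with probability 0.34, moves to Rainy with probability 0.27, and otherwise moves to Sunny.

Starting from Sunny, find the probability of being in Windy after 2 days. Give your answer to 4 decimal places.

Sum over the intermediate state after 1 day:
P = P(Sunny→Rainy)·P(Rainy→Windy) + P(Sunny→Sunny)·P(Sunny→Windy) + P(Sunny→Windy)·P(Windy→Windy)
  = 0.39×0.32 + 0.35×0.26 + 0.26×0.34
  = 0.1248 + 0.0910 + 0.0884 = 0.3042

0.3042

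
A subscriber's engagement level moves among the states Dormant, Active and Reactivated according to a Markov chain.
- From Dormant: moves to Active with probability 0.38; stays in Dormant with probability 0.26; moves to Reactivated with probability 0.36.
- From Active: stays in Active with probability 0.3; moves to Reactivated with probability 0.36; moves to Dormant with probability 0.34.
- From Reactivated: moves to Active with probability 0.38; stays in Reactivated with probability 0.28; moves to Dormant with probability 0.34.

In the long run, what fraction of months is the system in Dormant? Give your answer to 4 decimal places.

0.3148

Let the stationary distribution be π with π = πP and π_1 + π_2 + π_3 = 1.
π_1 = 0.26·π_1 + 0.34·π_2 + 0.34·π_3
π_2 = 0.38·π_1 + 0.3·π_2 + 0.38·π_3
Solving with the normalization constraint gives π = (0.3148, 0.3519, 0.3333).
So the stationary probability of Dormant is 0.3148.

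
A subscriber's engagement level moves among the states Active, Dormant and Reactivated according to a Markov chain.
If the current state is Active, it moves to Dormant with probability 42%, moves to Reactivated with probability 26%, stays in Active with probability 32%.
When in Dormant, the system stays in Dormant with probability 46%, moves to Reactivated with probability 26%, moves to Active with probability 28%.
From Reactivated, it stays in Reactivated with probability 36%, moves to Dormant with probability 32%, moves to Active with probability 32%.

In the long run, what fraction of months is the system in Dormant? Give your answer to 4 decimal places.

Let the stationary distribution be π with π = πP and π_1 + π_2 + π_3 = 1.
π_1 = 0.32·π_1 + 0.28·π_2 + 0.32·π_3
π_2 = 0.42·π_1 + 0.46·π_2 + 0.32·π_3
Solving with the normalization constraint gives π = (0.3037, 0.4074, 0.2889).
So the stationary probability of Dormant is 0.4074.

0.4074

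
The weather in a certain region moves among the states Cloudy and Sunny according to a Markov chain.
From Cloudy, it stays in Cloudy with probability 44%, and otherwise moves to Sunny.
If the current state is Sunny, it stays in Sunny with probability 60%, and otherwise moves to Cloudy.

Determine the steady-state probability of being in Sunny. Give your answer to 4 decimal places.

0.5833

Let the stationary distribution be π with π = πP and π_1 + π_2 = 1.
π_1 = 0.44·π_1 + 0.4·π_2
Solving with the normalization constraint gives π = (0.4167, 0.5833).
So the stationary probability of Sunny is 0.5833.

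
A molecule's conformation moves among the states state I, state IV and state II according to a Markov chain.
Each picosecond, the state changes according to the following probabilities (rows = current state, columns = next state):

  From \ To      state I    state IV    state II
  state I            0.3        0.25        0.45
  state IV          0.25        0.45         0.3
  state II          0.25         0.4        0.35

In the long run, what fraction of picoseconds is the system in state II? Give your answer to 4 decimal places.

0.3573

Let the stationary distribution be π with π = πP and π_1 + π_2 + π_3 = 1.
π_1 = 0.3·π_1 + 0.25·π_2 + 0.25·π_3
π_2 = 0.25·π_1 + 0.45·π_2 + 0.4·π_3
Solving with the normalization constraint gives π = (0.2632, 0.3795, 0.3573).
So the stationary probability of state II is 0.3573.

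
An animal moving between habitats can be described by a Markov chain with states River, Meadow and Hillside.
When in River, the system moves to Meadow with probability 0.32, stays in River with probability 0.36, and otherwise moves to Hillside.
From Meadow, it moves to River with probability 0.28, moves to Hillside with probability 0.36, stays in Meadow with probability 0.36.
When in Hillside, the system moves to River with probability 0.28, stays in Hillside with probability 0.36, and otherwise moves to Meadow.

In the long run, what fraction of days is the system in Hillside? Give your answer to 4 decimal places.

Let the stationary distribution be π with π = πP and π_1 + π_2 + π_3 = 1.
π_1 = 0.36·π_1 + 0.28·π_2 + 0.28·π_3
π_2 = 0.32·π_1 + 0.36·π_2 + 0.36·π_3
Solving with the normalization constraint gives π = (0.3043, 0.3478, 0.3478).
So the stationary probability of Hillside is 0.3478.

0.3478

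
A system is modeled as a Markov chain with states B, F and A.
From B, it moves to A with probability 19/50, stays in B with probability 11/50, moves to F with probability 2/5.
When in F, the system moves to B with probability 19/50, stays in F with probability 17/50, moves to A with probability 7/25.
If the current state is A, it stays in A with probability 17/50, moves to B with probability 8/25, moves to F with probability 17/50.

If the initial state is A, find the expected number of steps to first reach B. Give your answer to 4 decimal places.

2.9377

Let t(s) be the expected number of steps to first reach B from state s, with t(B) = 0. Conditioning on the first step:
t(F) = 1 + 0.34·t(F) + 0.28·t(A)
t(A) = 1 + 0.34·t(F) + 0.34·t(A)
Solving: t(F) = 2.7615, t(A) = 2.9377.
Expected steps from A to B: 2.9377.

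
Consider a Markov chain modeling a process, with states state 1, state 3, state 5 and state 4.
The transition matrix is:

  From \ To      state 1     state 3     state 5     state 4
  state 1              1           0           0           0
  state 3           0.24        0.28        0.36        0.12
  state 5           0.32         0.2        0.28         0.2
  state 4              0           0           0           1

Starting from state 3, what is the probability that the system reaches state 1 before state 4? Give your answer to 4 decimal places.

0.6452

Let h(s) be the probability of absorption at state 1 starting from transient state s. Then h(state 1) = 1 and h(state 4) = 0. By first-step analysis:
h(state 3) = 0.24·1 + 0.28·h(state 3) + 0.36·h(state 5) + 0.12·0
h(state 5) = 0.32·1 + 0.2·h(state 3) + 0.28·h(state 5) + 0.2·0
Solving: h(state 3) = 0.6452, h(state 5) = 0.6237.
Starting from state 3, the probability is 0.6452.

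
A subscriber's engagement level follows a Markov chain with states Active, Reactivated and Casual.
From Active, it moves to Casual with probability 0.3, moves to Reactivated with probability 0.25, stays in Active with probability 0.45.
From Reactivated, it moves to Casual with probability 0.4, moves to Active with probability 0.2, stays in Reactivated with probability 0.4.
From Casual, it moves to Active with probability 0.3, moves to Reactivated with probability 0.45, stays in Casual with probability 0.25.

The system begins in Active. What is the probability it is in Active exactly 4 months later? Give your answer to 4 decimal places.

0.3111

Propagate the distribution vector 4 months from Active.
After 0 months: (1.0000, 0.0000, 0.0000)
After 1 month: (0.4500, 0.2500, 0.3000)
After 2 months: (0.3425, 0.3475, 0.3100)
After 3 months: (0.3166, 0.3641, 0.3193)
After 4 months: (0.3111, 0.3685, 0.3205)
P(in Active after 4 months) = 0.3111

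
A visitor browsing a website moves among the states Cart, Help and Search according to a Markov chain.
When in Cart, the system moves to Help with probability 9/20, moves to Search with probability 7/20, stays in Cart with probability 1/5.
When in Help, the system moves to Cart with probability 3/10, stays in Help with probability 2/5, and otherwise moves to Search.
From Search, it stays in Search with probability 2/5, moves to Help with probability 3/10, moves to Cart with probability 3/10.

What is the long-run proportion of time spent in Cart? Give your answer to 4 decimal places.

Let the stationary distribution be π with π = πP and π_1 + π_2 + π_3 = 1.
π_1 = 0.2·π_1 + 0.3·π_2 + 0.3·π_3
π_2 = 0.45·π_1 + 0.4·π_2 + 0.3·π_3
Solving with the normalization constraint gives π = (0.2727, 0.3788, 0.3485).
So the stationary probability of Cart is 0.2727.

0.2727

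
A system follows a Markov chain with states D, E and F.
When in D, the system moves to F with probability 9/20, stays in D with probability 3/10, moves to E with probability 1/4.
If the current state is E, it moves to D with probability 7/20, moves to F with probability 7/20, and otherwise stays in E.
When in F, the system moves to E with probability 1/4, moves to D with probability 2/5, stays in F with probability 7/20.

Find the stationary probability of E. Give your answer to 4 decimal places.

Let the stationary distribution be π with π = πP and π_1 + π_2 + π_3 = 1.
π_1 = 0.3·π_1 + 0.35·π_2 + 0.4·π_3
π_2 = 0.25·π_1 + 0.3·π_2 + 0.25·π_3
Solving with the normalization constraint gives π = (0.3517, 0.2632, 0.3852).
So the stationary probability of E is 0.2632.

0.2632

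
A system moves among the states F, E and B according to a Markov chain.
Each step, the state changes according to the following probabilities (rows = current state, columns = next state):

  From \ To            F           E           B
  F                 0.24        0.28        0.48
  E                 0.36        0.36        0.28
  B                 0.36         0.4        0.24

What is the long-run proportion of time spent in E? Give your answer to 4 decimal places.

0.3475

Let the stationary distribution be π with π = πP and π_1 + π_2 + π_3 = 1.
π_1 = 0.24·π_1 + 0.36·π_2 + 0.36·π_3
π_2 = 0.28·π_1 + 0.36·π_2 + 0.4·π_3
Solving with the normalization constraint gives π = (0.3214, 0.3475, 0.3310).
So the stationary probability of E is 0.3475.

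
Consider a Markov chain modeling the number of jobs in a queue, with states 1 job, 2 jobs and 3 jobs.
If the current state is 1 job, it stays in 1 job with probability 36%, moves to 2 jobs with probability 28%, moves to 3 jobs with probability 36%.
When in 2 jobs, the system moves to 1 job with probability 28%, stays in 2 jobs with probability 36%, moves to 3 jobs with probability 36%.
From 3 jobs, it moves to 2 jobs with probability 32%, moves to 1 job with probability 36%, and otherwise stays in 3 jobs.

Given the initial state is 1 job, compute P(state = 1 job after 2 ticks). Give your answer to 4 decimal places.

0.3376

Sum over the intermediate state after 1 tick:
P = P(1 job→1 job)·P(1 job→1 job) + P(1 job→2 jobs)·P(2 jobs→1 job) + P(1 job→3 jobs)·P(3 jobs→1 job)
  = 0.36×0.36 + 0.28×0.28 + 0.36×0.36
  = 0.1296 + 0.0784 + 0.1296 = 0.3376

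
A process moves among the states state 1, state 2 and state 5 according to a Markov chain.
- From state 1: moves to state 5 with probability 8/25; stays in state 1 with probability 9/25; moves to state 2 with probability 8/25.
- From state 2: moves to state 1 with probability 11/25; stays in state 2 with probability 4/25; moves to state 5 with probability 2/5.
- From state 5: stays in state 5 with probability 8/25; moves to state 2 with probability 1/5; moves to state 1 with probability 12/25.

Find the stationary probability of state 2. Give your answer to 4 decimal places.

0.2408

Let the stationary distribution be π with π = πP and π_1 + π_2 + π_3 = 1.
π_1 = 0.36·π_1 + 0.44·π_2 + 0.48·π_3
π_2 = 0.32·π_1 + 0.16·π_2 + 0.2·π_3
Solving with the normalization constraint gives π = (0.4200, 0.2408, 0.3393).
So the stationary probability of state 2 is 0.2408.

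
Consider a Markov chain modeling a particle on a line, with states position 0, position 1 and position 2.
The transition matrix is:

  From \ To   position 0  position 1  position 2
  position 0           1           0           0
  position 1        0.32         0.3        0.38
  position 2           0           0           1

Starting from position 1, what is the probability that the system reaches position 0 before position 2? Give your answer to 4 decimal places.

Let h(s) be the probability of absorption at position 0 starting from transient state s. Then h(position 0) = 1 and h(position 2) = 0. By first-step analysis:
h(position 1) = 0.32·1 + 0.3·h(position 1) + 0.38·0
Solving: h(position 1) = 0.4571.
Starting from position 1, the probability is 0.4571.

0.4571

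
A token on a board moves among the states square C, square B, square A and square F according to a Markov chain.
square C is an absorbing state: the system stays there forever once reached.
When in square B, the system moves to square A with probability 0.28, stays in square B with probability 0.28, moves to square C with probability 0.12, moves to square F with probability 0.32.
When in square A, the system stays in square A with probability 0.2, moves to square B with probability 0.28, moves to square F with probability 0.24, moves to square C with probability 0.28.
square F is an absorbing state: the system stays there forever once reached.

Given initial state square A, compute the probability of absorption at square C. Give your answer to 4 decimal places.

Let h(s) be the probability of absorption at square C starting from transient state s. Then h(square C) = 1 and h(square F) = 0. By first-step analysis:
h(square B) = 0.12·1 + 0.28·h(square B) + 0.28·h(square A) + 0.32·0
h(square A) = 0.28·1 + 0.28·h(square B) + 0.2·h(square A) + 0.24·0
Solving: h(square B) = 0.3505, h(square A) = 0.4727.
Starting from square A, the probability is 0.4727.

0.4727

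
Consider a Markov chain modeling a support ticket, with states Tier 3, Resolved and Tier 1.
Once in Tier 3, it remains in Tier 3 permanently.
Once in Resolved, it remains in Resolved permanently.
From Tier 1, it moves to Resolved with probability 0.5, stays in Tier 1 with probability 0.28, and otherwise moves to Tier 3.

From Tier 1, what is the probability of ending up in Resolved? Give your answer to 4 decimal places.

Let h(s) be the probability of absorption at Resolved starting from transient state s. Then h(Resolved) = 1 and h(Tier 3) = 0. By first-step analysis:
h(Tier 1) = 0.22·0 + 0.5·1 + 0.28·h(Tier 1)
Solving: h(Tier 1) = 0.6944.
Starting from Tier 1, the probability is 0.6944.

0.6944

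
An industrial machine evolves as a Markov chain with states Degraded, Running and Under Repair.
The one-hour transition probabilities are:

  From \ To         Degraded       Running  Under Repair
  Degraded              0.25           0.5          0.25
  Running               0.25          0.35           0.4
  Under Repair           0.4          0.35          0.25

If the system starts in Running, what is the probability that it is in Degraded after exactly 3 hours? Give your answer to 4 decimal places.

0.2954

Propagate the distribution vector 3 hours from Running.
After 0 hours: (0.0000, 1.0000, 0.0000)
After 1 hour: (0.2500, 0.3500, 0.4000)
After 2 hours: (0.3100, 0.3875, 0.3025)
After 3 hours: (0.2954, 0.3965, 0.3081)
P(in Degraded after 3 hours) = 0.2954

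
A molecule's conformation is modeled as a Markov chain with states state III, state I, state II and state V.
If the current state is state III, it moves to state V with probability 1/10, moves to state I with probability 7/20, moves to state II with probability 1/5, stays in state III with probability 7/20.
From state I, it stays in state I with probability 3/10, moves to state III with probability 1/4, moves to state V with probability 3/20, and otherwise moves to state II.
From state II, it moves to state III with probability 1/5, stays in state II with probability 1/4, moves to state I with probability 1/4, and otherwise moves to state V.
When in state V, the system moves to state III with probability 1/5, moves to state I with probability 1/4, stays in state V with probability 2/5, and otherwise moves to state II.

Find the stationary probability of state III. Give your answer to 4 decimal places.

0.2523

Let the stationary distribution be π with π = πP and π_1 + π_2 + π_3 + π_4 = 1.
π_1 = 0.35·π_1 + 0.25·π_2 + 0.2·π_3 + 0.2·π_4
π_2 = 0.35·π_1 + 0.3·π_2 + 0.25·π_3 + 0.25·π_4
π_3 = 0.2·π_1 + 0.3·π_2 + 0.25·π_3 + 0.15·π_4
Solving with the normalization constraint gives π = (0.2523, 0.2897, 0.2290, 0.2290).
So the stationary probability of state III is 0.2523.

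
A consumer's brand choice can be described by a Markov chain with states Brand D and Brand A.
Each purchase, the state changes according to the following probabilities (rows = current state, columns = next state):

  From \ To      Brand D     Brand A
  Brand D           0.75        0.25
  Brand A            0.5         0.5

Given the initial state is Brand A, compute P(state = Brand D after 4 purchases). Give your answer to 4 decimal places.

0.6641

Propagate the distribution vector 4 purchases from Brand A.
After 0 purchases: (0.0000, 1.0000)
After 1 purchase: (0.5000, 0.5000)
After 2 purchases: (0.6250, 0.3750)
After 3 purchases: (0.6563, 0.3438)
After 4 purchases: (0.6641, 0.3359)
P(in Brand D after 4 purchases) = 0.6641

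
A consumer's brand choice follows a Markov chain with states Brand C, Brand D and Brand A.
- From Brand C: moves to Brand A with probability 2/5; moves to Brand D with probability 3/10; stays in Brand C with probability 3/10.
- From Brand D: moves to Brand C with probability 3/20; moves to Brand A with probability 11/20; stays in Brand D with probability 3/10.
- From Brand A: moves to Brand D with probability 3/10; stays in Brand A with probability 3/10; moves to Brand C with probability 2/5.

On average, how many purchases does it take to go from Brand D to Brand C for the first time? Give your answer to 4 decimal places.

3.8462

Let t(s) be the expected number of purchases to first reach Brand C from state s, with t(Brand C) = 0. Conditioning on the first purchase:
t(Brand D) = 1 + 0.3·t(Brand D) + 0.55·t(Brand A)
t(Brand A) = 1 + 0.3·t(Brand D) + 0.3·t(Brand A)
Solving: t(Brand D) = 3.8462, t(Brand A) = 3.0769.
Expected purchases from Brand D to Brand C: 3.8462.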